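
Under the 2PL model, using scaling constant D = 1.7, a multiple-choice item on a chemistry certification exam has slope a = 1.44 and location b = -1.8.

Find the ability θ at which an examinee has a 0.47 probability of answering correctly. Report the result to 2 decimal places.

P(θ) = 1 / (1 + exp(−D·a(θ − b)))
logit = ln(0.4700/0.5300) = -0.1201
θ = b + logit/(1.7·a) = -1.8 + (-0.1201)/2.4480 = -1.8491

-1.85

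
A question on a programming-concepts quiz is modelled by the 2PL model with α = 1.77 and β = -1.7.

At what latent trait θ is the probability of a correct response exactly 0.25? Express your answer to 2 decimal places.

P(θ) = 1 / (1 + exp(−α(θ − β)))
logit = ln(0.2500/0.7500) = -1.0986
θ = β + logit/(α) = -1.7 + (-1.0986)/1.7700 = -2.3207

-2.32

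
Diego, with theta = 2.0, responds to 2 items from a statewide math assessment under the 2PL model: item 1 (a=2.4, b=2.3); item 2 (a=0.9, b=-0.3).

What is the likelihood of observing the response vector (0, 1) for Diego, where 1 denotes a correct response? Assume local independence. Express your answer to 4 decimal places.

0.5972

P(theta) = 1 / (1 + exp(−a(theta − b)))
P_1 = 1/(1+e^{0.7200}) = 0.3274
P_2 = 1/(1+e^{-2.0700}) = 0.8880
L = (1−P_1) × P_2 = 0.6726 × 0.8880 = 0.59724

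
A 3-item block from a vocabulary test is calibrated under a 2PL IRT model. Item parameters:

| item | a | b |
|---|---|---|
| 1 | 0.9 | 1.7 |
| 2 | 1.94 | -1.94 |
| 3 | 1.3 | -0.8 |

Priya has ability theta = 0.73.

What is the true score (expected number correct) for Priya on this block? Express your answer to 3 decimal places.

2.169

P(theta) = 1 / (1 + exp(−a(theta − b)))
P_1 = 1/(1+e^{0.8730}) = 0.2946
P_2 = 1/(1+e^{-5.1798}) = 0.9944
P_3 = 1/(1+e^{-1.9890}) = 0.8796
E[score] = 0.2946 + 0.9944 + 0.8796 = 2.1687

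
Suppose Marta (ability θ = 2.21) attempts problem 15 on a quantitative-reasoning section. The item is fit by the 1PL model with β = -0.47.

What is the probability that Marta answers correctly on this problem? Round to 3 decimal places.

P(θ) = 1 / (1 + exp(−(θ − β)))
Exponent: (2.21 − (-0.47)) = 2.6800
1/(1 + e^{-2.6800}) = 0.9358
P = 0.9358

0.936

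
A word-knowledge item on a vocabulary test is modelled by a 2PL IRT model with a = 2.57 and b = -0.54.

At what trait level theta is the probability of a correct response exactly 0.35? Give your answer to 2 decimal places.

-0.78

P(theta) = 1 / (1 + exp(−a(theta − b)))
logit = ln(0.3500/0.6500) = -0.6190
theta = b + logit/(a) = -0.54 + (-0.6190)/2.5700 = -0.7809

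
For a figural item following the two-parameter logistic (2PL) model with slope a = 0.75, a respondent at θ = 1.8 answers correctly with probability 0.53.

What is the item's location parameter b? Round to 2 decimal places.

1.64

P(θ) = 1 / (1 + exp(−a(θ − b)))
logit(0.53) = ln(0.53/0.47) = 0.1201
b = θ − logit/(a) = 1.8 − 0.1201/0.7500 = 1.6398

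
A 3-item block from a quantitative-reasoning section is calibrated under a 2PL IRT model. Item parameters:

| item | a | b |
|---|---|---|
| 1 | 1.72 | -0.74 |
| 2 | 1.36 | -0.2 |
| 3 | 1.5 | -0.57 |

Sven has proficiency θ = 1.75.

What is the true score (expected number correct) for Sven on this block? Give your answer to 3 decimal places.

P(θ) = 1 / (1 + exp(−a(θ − b)))
P_1 = 1/(1+e^{-4.2828}) = 0.9864
P_2 = 1/(1+e^{-2.6520}) = 0.9341
P_3 = 1/(1+e^{-3.4800}) = 0.9701
E[score] = 0.9864 + 0.9341 + 0.9701 = 2.8906

2.891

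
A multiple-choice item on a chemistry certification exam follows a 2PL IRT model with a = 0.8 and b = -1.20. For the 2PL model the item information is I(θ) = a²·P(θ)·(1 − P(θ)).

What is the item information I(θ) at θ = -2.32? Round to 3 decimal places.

P = 1/(1+e^{0.8960}) = 0.2899
P(1−P) = 0.2899 × 0.7101 = 0.2058
I = a² × P(1−P) = 0.8² × 0.2058 = 0.13174

0.132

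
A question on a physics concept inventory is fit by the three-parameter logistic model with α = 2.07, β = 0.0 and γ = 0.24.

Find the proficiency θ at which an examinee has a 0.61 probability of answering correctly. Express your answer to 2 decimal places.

P(θ) = γ + (1 − γ) · 1 / (1 + exp(−α(θ − β)))
Remove guessing floor: (0.61 − 0.24)/(1 − 0.24) = 0.4868
logit = ln(0.4868/0.5132) = -0.0526
θ = β + logit/(α) = 0.0 + (-0.0526)/2.0700 = -0.0254

-0.03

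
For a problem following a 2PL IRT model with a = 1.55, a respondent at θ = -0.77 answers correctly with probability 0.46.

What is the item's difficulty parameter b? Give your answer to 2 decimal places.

P(θ) = 1 / (1 + exp(−a(θ − b)))
logit(0.46) = ln(0.46/0.54) = -0.1603
b = θ − logit/(a) = -0.77 − (-0.1603)/1.5500 = -0.6666

-0.67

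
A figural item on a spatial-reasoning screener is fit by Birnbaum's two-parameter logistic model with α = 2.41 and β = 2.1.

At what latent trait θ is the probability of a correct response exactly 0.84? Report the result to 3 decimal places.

P(θ) = 1 / (1 + exp(−α(θ − β)))
logit = ln(0.8400/0.1600) = 1.6582
θ = β + logit/(α) = 2.1 + 1.6582/2.4100 = 2.7881

2.788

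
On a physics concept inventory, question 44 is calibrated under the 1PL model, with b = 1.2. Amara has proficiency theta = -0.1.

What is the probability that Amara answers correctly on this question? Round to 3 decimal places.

P(theta) = 1 / (1 + exp(−(theta − b)))
Exponent: (-0.1 − 1.2) = -1.3000
1/(1 + e^{1.3000}) = 0.2142
P = 0.2142

0.214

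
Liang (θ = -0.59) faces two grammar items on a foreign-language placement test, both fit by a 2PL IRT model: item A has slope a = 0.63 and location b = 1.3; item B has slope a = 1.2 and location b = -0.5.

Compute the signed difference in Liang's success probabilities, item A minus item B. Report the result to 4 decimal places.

-0.2399

P(θ) = 1 / (1 + exp(−a(θ − b)))
P_A = 0.2331
P_B = 0.4730
P_A − P_B = -0.2399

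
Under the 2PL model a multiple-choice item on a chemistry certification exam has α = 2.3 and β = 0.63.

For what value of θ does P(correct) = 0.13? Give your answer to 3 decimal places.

-0.197

P(θ) = 1 / (1 + exp(−α(θ − β)))
logit = ln(0.1300/0.8700) = -1.9010
θ = β + logit/(α) = 0.63 + (-1.9010)/2.3000 = -0.1965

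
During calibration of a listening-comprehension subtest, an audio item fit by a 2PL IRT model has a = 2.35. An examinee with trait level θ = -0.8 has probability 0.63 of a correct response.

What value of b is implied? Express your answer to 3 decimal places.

-1.026

P(θ) = 1 / (1 + exp(−a(θ − b)))
logit(0.63) = ln(0.63/0.37) = 0.5322
b = θ − logit/(a) = -0.8 − 0.5322/2.3500 = -1.0265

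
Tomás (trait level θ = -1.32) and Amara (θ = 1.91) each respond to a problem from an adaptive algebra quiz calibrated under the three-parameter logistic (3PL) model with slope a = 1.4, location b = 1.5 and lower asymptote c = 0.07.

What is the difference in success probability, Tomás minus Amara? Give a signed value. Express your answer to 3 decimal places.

-0.577

P(θ) = c + (1 − c) · 1 / (1 + exp(−a(θ − b)))
P(Tomás) = 0.0876  [exponent -3.9480]
P(Amara) = 0.6649  [exponent 0.5740]
Difference = 0.0876 − 0.6649 = -0.5773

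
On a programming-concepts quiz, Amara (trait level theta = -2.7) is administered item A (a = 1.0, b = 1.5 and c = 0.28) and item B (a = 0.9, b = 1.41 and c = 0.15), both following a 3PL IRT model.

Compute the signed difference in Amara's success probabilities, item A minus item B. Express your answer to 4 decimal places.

0.1201

P(theta) = c + (1 − c) · 1 / (1 + exp(−a(theta − b)))
P_A = 0.2906
P_B = 0.1705
P_A − P_B = 0.1201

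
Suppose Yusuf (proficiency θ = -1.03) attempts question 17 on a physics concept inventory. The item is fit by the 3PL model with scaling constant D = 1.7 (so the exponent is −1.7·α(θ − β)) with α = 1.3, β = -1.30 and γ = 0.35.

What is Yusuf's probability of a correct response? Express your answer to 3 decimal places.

P(θ) = γ + (1 − γ) · 1 / (1 + exp(−D·α(θ − β)))
Exponent: 1.7 × 1.3 × (-1.03 − (-1.30)) = 0.5967
1/(1 + e^{-0.5967}) = 0.6449
P = 0.35 + 0.65 × 0.6449 = 0.7692

0.769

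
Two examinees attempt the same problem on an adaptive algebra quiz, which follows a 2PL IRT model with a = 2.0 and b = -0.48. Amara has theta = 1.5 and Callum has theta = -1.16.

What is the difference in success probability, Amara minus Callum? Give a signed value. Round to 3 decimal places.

P(theta) = 1 / (1 + exp(−a(theta − b)))
P(Amara) = 0.9813  [exponent 3.9600]
P(Callum) = 0.2042  [exponent -1.3600]
Difference = 0.9813 − 0.2042 = 0.7771

0.777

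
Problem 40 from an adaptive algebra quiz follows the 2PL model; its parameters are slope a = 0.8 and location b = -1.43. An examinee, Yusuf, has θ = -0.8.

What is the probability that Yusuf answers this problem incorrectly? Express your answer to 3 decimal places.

P(θ) = 1 / (1 + exp(−a(θ − b)))
Exponent: 0.8 × (-0.8 − (-1.43)) = 0.5040
1/(1 + e^{-0.5040}) = 0.6234
P(incorrect) = 1 − 0.6234 = 0.3766

0.377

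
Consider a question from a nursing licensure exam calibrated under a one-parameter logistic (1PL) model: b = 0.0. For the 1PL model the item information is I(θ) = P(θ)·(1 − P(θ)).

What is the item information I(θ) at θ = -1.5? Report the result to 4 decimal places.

0.1491

P = 1/(1+e^{1.5000}) = 0.1824
P(1−P) = 0.1824 × 0.8176 = 0.1491
I = P(1−P) = 0.14915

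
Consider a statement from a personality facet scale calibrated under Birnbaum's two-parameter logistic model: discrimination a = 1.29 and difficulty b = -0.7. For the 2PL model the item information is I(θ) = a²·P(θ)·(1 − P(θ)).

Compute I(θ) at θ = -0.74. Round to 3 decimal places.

0.416

P = 1/(1+e^{0.0516}) = 0.4871
P(1−P) = 0.4871 × 0.5129 = 0.2498
I = a² × P(1−P) = 1.29² × 0.2498 = 0.41575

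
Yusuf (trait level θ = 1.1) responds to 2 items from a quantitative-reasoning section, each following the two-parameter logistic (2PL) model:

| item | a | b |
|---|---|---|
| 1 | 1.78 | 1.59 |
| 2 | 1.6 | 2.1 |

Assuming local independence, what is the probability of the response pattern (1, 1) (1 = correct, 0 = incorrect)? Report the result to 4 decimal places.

P(θ) = 1 / (1 + exp(−a(θ − b)))
P_1 = 1/(1+e^{0.8722}) = 0.2948
P_2 = 1/(1+e^{1.6000}) = 0.1680
L = P_1 × P_2 = 0.2948 × 0.1680 = 0.04952

0.0495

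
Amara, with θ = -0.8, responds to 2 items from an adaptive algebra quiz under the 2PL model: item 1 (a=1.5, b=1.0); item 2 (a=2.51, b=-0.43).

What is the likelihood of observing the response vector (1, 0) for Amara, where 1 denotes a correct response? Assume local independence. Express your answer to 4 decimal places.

P(θ) = 1 / (1 + exp(−a(θ − b)))
P_1 = 1/(1+e^{2.7000}) = 0.0630
P_2 = 1/(1+e^{0.9287}) = 0.2832
L = P_1 × (1−P_2) = 0.0630 × 0.7168 = 0.04514

0.0451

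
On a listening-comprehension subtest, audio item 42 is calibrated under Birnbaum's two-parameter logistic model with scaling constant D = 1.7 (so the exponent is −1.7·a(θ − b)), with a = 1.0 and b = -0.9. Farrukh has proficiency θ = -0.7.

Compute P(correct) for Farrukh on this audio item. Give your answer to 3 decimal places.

P(θ) = 1 / (1 + exp(−D·a(θ − b)))
Exponent: 1.7 × 1.0 × (-0.7 − (-0.9)) = 0.3400
1/(1 + e^{-0.3400}) = 0.5842
P = 0.5842

0.584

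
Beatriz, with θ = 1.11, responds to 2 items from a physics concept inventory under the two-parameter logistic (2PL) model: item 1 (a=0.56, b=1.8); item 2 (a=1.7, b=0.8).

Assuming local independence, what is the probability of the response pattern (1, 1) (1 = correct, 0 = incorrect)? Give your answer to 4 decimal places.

0.2544

P(θ) = 1 / (1 + exp(−a(θ − b)))
P_1 = 1/(1+e^{0.3864}) = 0.4046
P_2 = 1/(1+e^{-0.5270}) = 0.6288
L = P_1 × P_2 = 0.4046 × 0.6288 = 0.25440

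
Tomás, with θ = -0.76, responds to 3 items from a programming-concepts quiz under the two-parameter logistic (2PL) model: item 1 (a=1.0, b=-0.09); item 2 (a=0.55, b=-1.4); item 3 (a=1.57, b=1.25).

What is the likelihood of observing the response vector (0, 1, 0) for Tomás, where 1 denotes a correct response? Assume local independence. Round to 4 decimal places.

0.3725

P(θ) = 1 / (1 + exp(−a(θ − b)))
P_1 = 1/(1+e^{0.6700}) = 0.3385
P_2 = 1/(1+e^{-0.3520}) = 0.5871
P_3 = 1/(1+e^{3.1557}) = 0.0409
L = (1−P_1) × P_2 × (1−P_3) = 0.6615 × 0.5871 × 0.9591 = 0.37250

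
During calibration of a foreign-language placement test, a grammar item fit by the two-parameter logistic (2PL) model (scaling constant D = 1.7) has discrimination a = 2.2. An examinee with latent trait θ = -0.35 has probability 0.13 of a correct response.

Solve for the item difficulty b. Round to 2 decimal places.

P(θ) = 1 / (1 + exp(−D·a(θ − b)))
logit(0.13) = ln(0.13/0.87) = -1.9010
b = θ − logit/(1.7·a) = -0.35 − (-1.9010)/3.7400 = 0.1583

0.16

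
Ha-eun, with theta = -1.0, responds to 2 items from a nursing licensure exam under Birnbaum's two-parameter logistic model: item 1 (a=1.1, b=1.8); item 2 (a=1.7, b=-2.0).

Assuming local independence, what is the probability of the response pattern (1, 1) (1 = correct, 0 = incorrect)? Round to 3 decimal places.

P(theta) = 1 / (1 + exp(−a(theta − b)))
P_1 = 1/(1+e^{3.0800}) = 0.0439
P_2 = 1/(1+e^{-1.7000}) = 0.8455
L = P_1 × P_2 = 0.0439 × 0.8455 = 0.03715

0.037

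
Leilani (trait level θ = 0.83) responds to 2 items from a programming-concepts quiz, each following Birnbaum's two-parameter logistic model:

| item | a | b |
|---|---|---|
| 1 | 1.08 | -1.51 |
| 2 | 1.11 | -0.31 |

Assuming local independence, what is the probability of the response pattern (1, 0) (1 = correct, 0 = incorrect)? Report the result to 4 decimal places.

0.2038

P(θ) = 1 / (1 + exp(−a(θ − b)))
P_1 = 1/(1+e^{-2.5272}) = 0.9260
P_2 = 1/(1+e^{-1.2654}) = 0.7800
L = P_1 × (1−P_2) = 0.9260 × 0.2200 = 0.20377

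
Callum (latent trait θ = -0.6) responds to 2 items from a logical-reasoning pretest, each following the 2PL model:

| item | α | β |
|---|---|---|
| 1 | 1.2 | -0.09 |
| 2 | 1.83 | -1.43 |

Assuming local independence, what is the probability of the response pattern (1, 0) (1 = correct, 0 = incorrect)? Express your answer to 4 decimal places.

P(θ) = 1 / (1 + exp(−α(θ − β)))
P_1 = 1/(1+e^{0.6120}) = 0.3516
P_2 = 1/(1+e^{-1.5189}) = 0.8204
L = P_1 × (1−P_2) = 0.3516 × 0.1796 = 0.06316

0.0632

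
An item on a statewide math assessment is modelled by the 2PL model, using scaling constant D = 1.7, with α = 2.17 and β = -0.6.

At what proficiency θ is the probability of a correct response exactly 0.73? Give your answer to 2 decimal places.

P(θ) = 1 / (1 + exp(−D·α(θ − β)))
logit = ln(0.7300/0.2700) = 0.9946
θ = β + logit/(1.7·α) = -0.6 + 0.9946/3.6890 = -0.3304

-0.33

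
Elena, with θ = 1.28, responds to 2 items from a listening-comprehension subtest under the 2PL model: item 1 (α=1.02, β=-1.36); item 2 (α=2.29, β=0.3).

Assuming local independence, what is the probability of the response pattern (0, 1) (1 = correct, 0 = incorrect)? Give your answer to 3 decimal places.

P(θ) = 1 / (1 + exp(−α(θ − β)))
P_1 = 1/(1+e^{-2.6928}) = 0.9366
P_2 = 1/(1+e^{-2.2442}) = 0.9041
L = (1−P_1) × P_2 = 0.0634 × 0.9041 = 0.05732

0.057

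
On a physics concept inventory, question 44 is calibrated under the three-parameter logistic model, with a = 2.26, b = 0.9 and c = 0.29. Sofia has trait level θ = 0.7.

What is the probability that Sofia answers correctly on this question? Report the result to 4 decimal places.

0.5661

P(θ) = c + (1 − c) · 1 / (1 + exp(−a(θ − b)))
Exponent: 2.26 × (0.7 − 0.9) = -0.4520
1/(1 + e^{0.4520}) = 0.3889
P = 0.29 + 0.71 × 0.3889 = 0.5661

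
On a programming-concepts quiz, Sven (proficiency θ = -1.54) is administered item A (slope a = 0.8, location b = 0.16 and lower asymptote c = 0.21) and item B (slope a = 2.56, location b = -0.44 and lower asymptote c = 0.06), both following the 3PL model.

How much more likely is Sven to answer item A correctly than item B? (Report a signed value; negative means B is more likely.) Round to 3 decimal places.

P(θ) = c + (1 − c) · 1 / (1 + exp(−a(θ − b)))
P_A = 0.3713
P_B = 0.1131
P_A − P_B = 0.2583

0.258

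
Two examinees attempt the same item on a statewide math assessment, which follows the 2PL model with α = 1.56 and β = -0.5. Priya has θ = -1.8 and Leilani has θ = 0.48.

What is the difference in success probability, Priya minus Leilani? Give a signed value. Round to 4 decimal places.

-0.7055

P(θ) = 1 / (1 + exp(−α(θ − β)))
P(Priya) = 0.1163  [exponent -2.0280]
P(Leilani) = 0.8218  [exponent 1.5288]
Difference = 0.1163 − 0.8218 = -0.7055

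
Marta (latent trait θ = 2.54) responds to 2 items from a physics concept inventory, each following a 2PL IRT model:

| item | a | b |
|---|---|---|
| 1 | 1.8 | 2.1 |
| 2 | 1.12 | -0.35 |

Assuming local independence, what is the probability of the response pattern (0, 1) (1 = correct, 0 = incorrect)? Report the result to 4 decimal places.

0.3000

P(θ) = 1 / (1 + exp(−a(θ − b)))
P_1 = 1/(1+e^{-0.7920}) = 0.6883
P_2 = 1/(1+e^{-3.2368}) = 0.9622
L = (1−P_1) × P_2 = 0.3117 × 0.9622 = 0.29995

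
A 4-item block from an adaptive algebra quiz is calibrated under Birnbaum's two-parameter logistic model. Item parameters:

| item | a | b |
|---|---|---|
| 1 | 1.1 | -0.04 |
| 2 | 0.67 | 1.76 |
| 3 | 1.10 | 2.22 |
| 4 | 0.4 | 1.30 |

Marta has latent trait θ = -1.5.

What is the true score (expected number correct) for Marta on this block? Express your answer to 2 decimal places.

P(θ) = 1 / (1 + exp(−a(θ − b)))
P_1 = 1/(1+e^{1.6060}) = 0.1671
P_2 = 1/(1+e^{2.1842}) = 0.1012
P_3 = 1/(1+e^{4.0920}) = 0.0164
P_4 = 1/(1+e^{1.1200}) = 0.2460
E[score] = 0.1671 + 0.1012 + 0.0164 + 0.2460 = 0.5308

0.53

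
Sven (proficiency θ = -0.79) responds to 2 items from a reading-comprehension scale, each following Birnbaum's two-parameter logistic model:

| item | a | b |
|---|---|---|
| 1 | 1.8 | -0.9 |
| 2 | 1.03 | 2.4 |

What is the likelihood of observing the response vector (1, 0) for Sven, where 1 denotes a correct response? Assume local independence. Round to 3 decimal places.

P(θ) = 1 / (1 + exp(−a(θ − b)))
P_1 = 1/(1+e^{-0.1980}) = 0.5493
P_2 = 1/(1+e^{3.2857}) = 0.0361
L = P_1 × (1−P_2) = 0.5493 × 0.9639 = 0.52953

0.530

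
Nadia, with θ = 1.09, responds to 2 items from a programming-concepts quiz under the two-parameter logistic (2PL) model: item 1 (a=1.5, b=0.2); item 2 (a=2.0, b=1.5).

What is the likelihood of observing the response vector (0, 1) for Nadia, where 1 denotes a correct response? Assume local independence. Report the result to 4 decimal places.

P(θ) = 1 / (1 + exp(−a(θ − b)))
P_1 = 1/(1+e^{-1.3350}) = 0.7917
P_2 = 1/(1+e^{0.8200}) = 0.3058
L = (1−P_1) × P_2 = 0.2083 × 0.3058 = 0.06370

0.0637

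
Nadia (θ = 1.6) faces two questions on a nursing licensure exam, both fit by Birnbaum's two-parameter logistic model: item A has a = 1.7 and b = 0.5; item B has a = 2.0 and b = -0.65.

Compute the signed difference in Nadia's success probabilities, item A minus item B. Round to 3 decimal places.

-0.123

P(θ) = 1 / (1 + exp(−a(θ − b)))
P_A = 0.8665
P_B = 0.9890
P_A − P_B = -0.1226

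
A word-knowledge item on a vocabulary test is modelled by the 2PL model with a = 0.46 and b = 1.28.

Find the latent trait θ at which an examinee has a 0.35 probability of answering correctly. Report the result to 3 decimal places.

-0.066

P(θ) = 1 / (1 + exp(−a(θ − b)))
logit = ln(0.3500/0.6500) = -0.6190
θ = b + logit/(a) = 1.28 + (-0.6190)/0.4600 = -0.0657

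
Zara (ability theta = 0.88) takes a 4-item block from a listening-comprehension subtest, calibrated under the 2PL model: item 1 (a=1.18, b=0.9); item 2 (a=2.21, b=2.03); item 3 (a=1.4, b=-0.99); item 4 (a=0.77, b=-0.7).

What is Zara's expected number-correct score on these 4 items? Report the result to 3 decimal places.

2.271

P(theta) = 1 / (1 + exp(−a(theta − b)))
P_1 = 1/(1+e^{0.0236}) = 0.4941
P_2 = 1/(1+e^{2.5415}) = 0.0730
P_3 = 1/(1+e^{-2.6180}) = 0.9320
P_4 = 1/(1+e^{-1.2166}) = 0.7715
E[score] = 0.4941 + 0.0730 + 0.9320 + 0.7715 = 2.2706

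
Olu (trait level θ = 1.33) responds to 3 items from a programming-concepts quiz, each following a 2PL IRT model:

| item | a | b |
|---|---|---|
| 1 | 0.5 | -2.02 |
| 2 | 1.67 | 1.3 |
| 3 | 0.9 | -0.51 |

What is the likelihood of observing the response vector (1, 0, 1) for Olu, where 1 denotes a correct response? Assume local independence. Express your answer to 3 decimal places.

P(θ) = 1 / (1 + exp(−a(θ − b)))
P_1 = 1/(1+e^{-1.6750}) = 0.8422
P_2 = 1/(1+e^{-0.0501}) = 0.5125
P_3 = 1/(1+e^{-1.6560}) = 0.8397
L = P_1 × (1−P_2) × P_3 = 0.8422 × 0.4875 × 0.8397 = 0.34476

0.345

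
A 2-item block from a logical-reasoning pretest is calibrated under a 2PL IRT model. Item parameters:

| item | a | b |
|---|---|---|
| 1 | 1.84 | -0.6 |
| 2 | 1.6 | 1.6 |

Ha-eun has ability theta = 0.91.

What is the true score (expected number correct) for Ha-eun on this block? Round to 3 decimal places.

1.190

P(theta) = 1 / (1 + exp(−a(theta − b)))
P_1 = 1/(1+e^{-2.7784}) = 0.9415
P_2 = 1/(1+e^{1.1040}) = 0.2490
E[score] = 0.9415 + 0.2490 = 1.1905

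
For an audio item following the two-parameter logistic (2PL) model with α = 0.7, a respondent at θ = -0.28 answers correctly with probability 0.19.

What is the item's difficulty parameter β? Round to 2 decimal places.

1.79

P(θ) = 1 / (1 + exp(−α(θ − β)))
logit(0.19) = ln(0.19/0.81) = -1.4500
β = θ − logit/(α) = -0.28 − (-1.4500)/0.7000 = 1.7914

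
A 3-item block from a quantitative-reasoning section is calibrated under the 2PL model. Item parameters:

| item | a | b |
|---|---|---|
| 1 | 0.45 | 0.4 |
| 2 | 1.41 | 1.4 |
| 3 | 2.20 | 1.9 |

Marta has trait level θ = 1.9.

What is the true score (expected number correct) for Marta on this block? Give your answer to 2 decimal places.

P(θ) = 1 / (1 + exp(−a(θ − b)))
P_1 = 1/(1+e^{-0.6750}) = 0.6626
P_2 = 1/(1+e^{-0.7050}) = 0.6693
P_3 = 1/(1+e^{0.0000}) = 0.5000
E[score] = 0.6626 + 0.6693 + 0.5000 = 1.8319

1.83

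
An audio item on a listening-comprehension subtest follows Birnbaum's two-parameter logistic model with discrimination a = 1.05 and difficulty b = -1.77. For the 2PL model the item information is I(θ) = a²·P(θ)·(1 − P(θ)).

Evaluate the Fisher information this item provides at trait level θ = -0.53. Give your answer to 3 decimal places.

P = 1/(1+e^{-1.3020}) = 0.7862
P(1−P) = 0.7862 × 0.2138 = 0.1681
I = a² × P(1−P) = 1.05² × 0.1681 = 0.18534

0.185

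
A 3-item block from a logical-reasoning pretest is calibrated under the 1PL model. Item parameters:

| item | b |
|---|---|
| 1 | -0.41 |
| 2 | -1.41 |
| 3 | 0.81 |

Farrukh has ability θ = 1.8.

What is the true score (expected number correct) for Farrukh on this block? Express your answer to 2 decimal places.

P(θ) = 1 / (1 + exp(−(θ − b)))
P_1 = 1/(1+e^{-2.2100}) = 0.9011
P_2 = 1/(1+e^{-3.2100}) = 0.9612
P_3 = 1/(1+e^{-0.9900}) = 0.7291
E[score] = 0.9011 + 0.9612 + 0.7291 = 2.5914

2.59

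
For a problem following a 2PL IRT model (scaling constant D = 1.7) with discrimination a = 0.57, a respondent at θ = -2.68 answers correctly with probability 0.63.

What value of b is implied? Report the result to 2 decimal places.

P(θ) = 1 / (1 + exp(−D·a(θ − b)))
logit(0.63) = ln(0.63/0.37) = 0.5322
b = θ − logit/(1.7·a) = -2.68 − 0.5322/0.9690 = -3.2292

-3.23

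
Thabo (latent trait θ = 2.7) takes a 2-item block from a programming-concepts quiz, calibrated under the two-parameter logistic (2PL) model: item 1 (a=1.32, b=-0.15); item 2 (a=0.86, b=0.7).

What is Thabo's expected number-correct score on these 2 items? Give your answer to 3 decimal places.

1.825

P(θ) = 1 / (1 + exp(−a(θ − b)))
P_1 = 1/(1+e^{-3.7620}) = 0.9773
P_2 = 1/(1+e^{-1.7200}) = 0.8481
E[score] = 0.9773 + 0.8481 = 1.8254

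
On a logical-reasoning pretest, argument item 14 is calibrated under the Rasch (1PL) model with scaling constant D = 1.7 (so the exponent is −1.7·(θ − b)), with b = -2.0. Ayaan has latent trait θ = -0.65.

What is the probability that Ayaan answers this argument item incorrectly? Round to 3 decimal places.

P(θ) = 1 / (1 + exp(−D·(θ − b)))
Exponent: 1.7 × (-0.65 − (-2.0)) = 2.2950
1/(1 + e^{-2.2950}) = 0.9085
P = 0.9085
P(incorrect) = 1 − 0.9085 = 0.0915

0.092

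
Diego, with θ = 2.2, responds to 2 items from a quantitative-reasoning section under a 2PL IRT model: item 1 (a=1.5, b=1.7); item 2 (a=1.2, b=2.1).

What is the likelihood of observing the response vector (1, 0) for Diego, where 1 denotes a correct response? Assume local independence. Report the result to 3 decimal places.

0.319

P(θ) = 1 / (1 + exp(−a(θ − b)))
P_1 = 1/(1+e^{-0.7500}) = 0.6792
P_2 = 1/(1+e^{-0.1200}) = 0.5300
L = P_1 × (1−P_2) = 0.6792 × 0.4700 = 0.31924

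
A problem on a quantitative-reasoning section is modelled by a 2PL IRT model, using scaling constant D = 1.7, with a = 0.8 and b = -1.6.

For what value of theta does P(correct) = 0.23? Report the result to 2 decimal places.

P(theta) = 1 / (1 + exp(−D·a(theta − b)))
logit = ln(0.2300/0.7700) = -1.2083
theta = b + logit/(1.7·a) = -1.6 + (-1.2083)/1.3600 = -2.4885

-2.49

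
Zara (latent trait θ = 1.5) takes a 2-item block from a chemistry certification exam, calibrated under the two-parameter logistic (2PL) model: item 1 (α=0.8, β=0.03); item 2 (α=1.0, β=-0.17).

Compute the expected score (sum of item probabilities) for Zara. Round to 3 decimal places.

P(θ) = 1 / (1 + exp(−α(θ − β)))
P_1 = 1/(1+e^{-1.1760}) = 0.7642
P_2 = 1/(1+e^{-1.6700}) = 0.8416
E[score] = 0.7642 + 0.8416 = 1.6058

1.606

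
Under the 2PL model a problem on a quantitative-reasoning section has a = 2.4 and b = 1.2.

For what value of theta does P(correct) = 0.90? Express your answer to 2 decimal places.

2.12

P(theta) = 1 / (1 + exp(−a(theta − b)))
logit = ln(0.9000/0.1000) = 2.1972
theta = b + logit/(a) = 1.2 + 2.1972/2.4000 = 2.1155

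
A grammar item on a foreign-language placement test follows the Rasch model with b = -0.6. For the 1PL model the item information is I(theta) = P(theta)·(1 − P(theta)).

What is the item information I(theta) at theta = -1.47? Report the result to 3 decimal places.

0.208

P = 1/(1+e^{0.8700}) = 0.2953
P(1−P) = 0.2953 × 0.7047 = 0.2081
I = P(1−P) = 0.20808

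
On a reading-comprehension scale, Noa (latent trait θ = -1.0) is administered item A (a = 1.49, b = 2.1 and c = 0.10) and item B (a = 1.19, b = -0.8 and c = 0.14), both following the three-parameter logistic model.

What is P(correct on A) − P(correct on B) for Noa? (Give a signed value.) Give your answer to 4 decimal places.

-0.4103

P(θ) = c + (1 − c) · 1 / (1 + exp(−a(θ − b)))
P_A = 0.1088
P_B = 0.5191
P_A − P_B = -0.4103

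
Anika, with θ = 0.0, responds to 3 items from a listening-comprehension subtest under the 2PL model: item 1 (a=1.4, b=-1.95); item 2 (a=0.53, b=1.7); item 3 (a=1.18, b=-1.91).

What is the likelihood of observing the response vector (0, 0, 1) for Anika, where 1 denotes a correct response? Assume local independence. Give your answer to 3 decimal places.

0.039

P(θ) = 1 / (1 + exp(−a(θ − b)))
P_1 = 1/(1+e^{-2.7300}) = 0.9388
P_2 = 1/(1+e^{0.9010}) = 0.2888
P_3 = 1/(1+e^{-2.2538}) = 0.9050
L = (1−P_1) × (1−P_2) × P_3 = 0.0612 × 0.7112 × 0.9050 = 0.03940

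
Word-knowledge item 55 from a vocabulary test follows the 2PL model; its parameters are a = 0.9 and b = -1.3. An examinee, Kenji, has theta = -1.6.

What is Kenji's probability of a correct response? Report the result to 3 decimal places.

P(theta) = 1 / (1 + exp(−a(theta − b)))
Exponent: 0.9 × (-1.6 − (-1.3)) = -0.2700
1/(1 + e^{0.2700}) = 0.4329

0.433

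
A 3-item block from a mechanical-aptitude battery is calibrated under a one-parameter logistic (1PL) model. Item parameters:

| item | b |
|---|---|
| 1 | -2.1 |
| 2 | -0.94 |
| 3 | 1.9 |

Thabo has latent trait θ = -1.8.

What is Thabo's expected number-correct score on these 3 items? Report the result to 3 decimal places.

0.896

P(θ) = 1 / (1 + exp(−(θ − b)))
P_1 = 1/(1+e^{-0.3000}) = 0.5744
P_2 = 1/(1+e^{0.8600}) = 0.2973
P_3 = 1/(1+e^{3.7000}) = 0.0241
E[score] = 0.5744 + 0.2973 + 0.0241 = 0.8959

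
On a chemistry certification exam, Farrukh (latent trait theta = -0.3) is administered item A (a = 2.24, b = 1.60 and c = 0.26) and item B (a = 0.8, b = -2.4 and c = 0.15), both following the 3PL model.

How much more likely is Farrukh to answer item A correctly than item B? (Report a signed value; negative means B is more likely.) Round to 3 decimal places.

-0.596

P(theta) = c + (1 − c) · 1 / (1 + exp(−a(theta − b)))
P_A = 0.2703
P_B = 0.8665
P_A − P_B = -0.5961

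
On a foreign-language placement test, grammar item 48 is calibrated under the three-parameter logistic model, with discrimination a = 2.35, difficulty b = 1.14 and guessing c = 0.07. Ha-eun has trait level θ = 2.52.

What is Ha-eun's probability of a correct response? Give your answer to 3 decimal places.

P(θ) = c + (1 − c) · 1 / (1 + exp(−a(θ − b)))
Exponent: 2.35 × (2.52 − 1.14) = 3.2430
1/(1 + e^{-3.2430}) = 0.9624
P = 0.07 + 0.93 × 0.9624 = 0.9651

0.965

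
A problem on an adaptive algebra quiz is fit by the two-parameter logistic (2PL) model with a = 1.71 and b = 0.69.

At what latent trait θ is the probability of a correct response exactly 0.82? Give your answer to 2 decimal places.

P(θ) = 1 / (1 + exp(−a(θ − b)))
logit = ln(0.8200/0.1800) = 1.5163
θ = b + logit/(a) = 0.69 + 1.5163/1.7100 = 1.5768

1.58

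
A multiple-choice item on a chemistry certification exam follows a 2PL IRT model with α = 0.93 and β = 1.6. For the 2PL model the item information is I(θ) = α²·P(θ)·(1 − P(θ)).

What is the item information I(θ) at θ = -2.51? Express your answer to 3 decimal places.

0.018

P = 1/(1+e^{3.8223}) = 0.0214
P(1−P) = 0.0214 × 0.9786 = 0.0210
I = α² × P(1−P) = 0.93² × 0.0210 = 0.01812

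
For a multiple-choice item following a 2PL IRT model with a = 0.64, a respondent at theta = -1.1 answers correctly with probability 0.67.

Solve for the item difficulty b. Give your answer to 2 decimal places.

-2.21

P(theta) = 1 / (1 + exp(−a(theta − b)))
logit(0.67) = ln(0.67/0.33) = 0.7082
b = theta − logit/(a) = -1.1 − 0.7082/0.6400 = -2.2065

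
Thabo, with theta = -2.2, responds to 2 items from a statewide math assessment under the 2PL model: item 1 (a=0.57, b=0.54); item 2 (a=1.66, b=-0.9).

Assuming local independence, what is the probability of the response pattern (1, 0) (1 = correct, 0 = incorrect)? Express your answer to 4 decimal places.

P(theta) = 1 / (1 + exp(−a(theta − b)))
P_1 = 1/(1+e^{1.5618}) = 0.1734
P_2 = 1/(1+e^{2.1580}) = 0.1036
L = P_1 × (1−P_2) = 0.1734 × 0.8964 = 0.15543

0.1554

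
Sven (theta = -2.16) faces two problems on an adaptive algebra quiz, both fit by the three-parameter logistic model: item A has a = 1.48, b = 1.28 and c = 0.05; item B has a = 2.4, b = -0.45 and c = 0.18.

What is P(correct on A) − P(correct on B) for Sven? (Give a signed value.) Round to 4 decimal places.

-0.1375

P(theta) = c + (1 − c) · 1 / (1 + exp(−a(theta − b)))
P_A = 0.0558
P_B = 0.1933
P_A − P_B = -0.1375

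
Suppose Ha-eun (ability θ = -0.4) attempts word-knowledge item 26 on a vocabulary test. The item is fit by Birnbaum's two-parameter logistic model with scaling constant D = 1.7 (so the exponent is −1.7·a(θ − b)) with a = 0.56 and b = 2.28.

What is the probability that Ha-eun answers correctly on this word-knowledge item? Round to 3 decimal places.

0.072

P(θ) = 1 / (1 + exp(−D·a(θ − b)))
Exponent: 1.7 × 0.56 × (-0.4 − 2.28) = -2.5514
1/(1 + e^{2.5514}) = 0.0723
P = 0.0723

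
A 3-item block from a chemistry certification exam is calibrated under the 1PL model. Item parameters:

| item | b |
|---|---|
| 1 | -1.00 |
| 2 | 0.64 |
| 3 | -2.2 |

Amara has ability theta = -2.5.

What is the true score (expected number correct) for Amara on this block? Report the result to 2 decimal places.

0.65

P(theta) = 1 / (1 + exp(−(theta − b)))
P_1 = 1/(1+e^{1.5000}) = 0.1824
P_2 = 1/(1+e^{3.1400}) = 0.0415
P_3 = 1/(1+e^{0.3000}) = 0.4256
E[score] = 0.1824 + 0.0415 + 0.4256 = 0.6495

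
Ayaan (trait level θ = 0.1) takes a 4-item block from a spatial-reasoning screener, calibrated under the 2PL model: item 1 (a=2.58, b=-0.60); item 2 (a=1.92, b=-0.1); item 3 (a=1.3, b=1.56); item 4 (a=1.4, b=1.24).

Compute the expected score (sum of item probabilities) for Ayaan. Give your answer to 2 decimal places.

1.75

P(θ) = 1 / (1 + exp(−a(θ − b)))
P_1 = 1/(1+e^{-1.8060}) = 0.8589
P_2 = 1/(1+e^{-0.3840}) = 0.5948
P_3 = 1/(1+e^{1.8980}) = 0.1303
P_4 = 1/(1+e^{1.5960}) = 0.1685
E[score] = 0.8589 + 0.5948 + 0.1303 + 0.1685 = 1.7526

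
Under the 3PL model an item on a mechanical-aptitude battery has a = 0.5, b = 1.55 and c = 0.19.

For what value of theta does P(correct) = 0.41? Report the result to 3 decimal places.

-0.423

P(theta) = c + (1 − c) · 1 / (1 + exp(−a(theta − b)))
Remove guessing floor: (0.41 − 0.19)/(1 − 0.19) = 0.2716
logit = ln(0.2716/0.7284) = -0.9865
theta = b + logit/(a) = 1.55 + (-0.9865)/0.5000 = -0.4230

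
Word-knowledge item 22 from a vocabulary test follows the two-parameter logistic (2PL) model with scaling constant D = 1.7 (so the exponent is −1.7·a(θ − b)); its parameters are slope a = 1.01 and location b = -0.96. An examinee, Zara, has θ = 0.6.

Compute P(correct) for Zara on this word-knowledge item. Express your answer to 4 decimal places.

0.9357

P(θ) = 1 / (1 + exp(−D·a(θ − b)))
Exponent: 1.7 × 1.01 × (0.6 − (-0.96)) = 2.6785
1/(1 + e^{-2.6785}) = 0.9357
P = 0.9357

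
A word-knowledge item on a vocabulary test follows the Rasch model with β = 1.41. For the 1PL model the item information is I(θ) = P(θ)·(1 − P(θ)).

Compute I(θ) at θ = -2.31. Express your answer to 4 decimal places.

P = 1/(1+e^{3.7200}) = 0.0237
P(1−P) = 0.0237 × 0.9763 = 0.0231
I = P(1−P) = 0.02310

0.0231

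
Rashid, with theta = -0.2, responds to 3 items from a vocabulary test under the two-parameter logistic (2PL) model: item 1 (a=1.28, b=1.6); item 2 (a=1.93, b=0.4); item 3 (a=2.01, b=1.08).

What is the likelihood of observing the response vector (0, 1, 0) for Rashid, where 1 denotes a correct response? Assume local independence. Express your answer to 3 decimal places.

P(theta) = 1 / (1 + exp(−a(theta − b)))
P_1 = 1/(1+e^{2.3040}) = 0.0908
P_2 = 1/(1+e^{1.1580}) = 0.2390
P_3 = 1/(1+e^{2.5728}) = 0.0709
L = (1−P_1) × P_2 × (1−P_3) = 0.9092 × 0.2390 × 0.9291 = 0.20192

0.202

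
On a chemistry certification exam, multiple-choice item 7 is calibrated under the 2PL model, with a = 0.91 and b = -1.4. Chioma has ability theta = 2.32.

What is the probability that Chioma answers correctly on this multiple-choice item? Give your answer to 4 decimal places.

0.9672

P(theta) = 1 / (1 + exp(−a(theta − b)))
Exponent: 0.91 × (2.32 − (-1.4)) = 3.3852
1/(1 + e^{-3.3852}) = 0.9672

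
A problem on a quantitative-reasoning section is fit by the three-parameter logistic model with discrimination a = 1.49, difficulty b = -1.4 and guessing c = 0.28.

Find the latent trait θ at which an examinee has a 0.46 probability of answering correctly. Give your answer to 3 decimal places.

P(θ) = c + (1 − c) · 1 / (1 + exp(−a(θ − b)))
Remove guessing floor: (0.46 − 0.28)/(1 − 0.28) = 0.2500
logit = ln(0.2500/0.7500) = -1.0986
θ = b + logit/(a) = -1.4 + (-1.0986)/1.4900 = -2.1373

-2.137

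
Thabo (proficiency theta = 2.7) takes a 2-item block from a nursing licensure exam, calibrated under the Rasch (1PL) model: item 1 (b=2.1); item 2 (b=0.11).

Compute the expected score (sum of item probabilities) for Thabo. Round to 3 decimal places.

1.576

P(theta) = 1 / (1 + exp(−(theta − b)))
P_1 = 1/(1+e^{-0.6000}) = 0.6457
P_2 = 1/(1+e^{-2.5900}) = 0.9302
E[score] = 0.6457 + 0.9302 = 1.5759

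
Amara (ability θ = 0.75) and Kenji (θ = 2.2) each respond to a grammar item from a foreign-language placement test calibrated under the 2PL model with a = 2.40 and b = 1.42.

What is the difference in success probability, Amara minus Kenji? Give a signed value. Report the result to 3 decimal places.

P(θ) = 1 / (1 + exp(−a(θ − b)))
P(Amara) = 0.1669  [exponent -1.6080]
P(Kenji) = 0.8667  [exponent 1.8720]
Difference = 0.1669 − 0.8667 = -0.6998

-0.700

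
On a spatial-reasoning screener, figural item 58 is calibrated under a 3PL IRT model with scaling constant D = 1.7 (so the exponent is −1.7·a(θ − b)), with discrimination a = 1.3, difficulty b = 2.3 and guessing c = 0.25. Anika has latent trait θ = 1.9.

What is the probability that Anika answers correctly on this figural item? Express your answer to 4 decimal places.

P(θ) = c + (1 − c) · 1 / (1 + exp(−D·a(θ − b)))
Exponent: 1.7 × 1.3 × (1.9 − 2.3) = -0.8840
1/(1 + e^{0.8840}) = 0.2923
P = 0.25 + 0.75 × 0.2923 = 0.4693

0.4693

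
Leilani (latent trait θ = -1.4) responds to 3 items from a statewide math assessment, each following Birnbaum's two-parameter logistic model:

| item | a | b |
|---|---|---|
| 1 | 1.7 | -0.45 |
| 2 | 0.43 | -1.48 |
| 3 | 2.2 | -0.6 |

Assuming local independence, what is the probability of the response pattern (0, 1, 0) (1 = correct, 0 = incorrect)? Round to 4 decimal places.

0.3620

P(θ) = 1 / (1 + exp(−a(θ − b)))
P_1 = 1/(1+e^{1.6150}) = 0.1659
P_2 = 1/(1+e^{-0.0344}) = 0.5086
P_3 = 1/(1+e^{1.7600}) = 0.1468
L = (1−P_1) × P_2 × (1−P_3) = 0.8341 × 0.5086 × 0.8532 = 0.36195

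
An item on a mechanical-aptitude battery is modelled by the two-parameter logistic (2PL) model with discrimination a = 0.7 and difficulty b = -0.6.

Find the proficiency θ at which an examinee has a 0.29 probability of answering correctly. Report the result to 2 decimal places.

P(θ) = 1 / (1 + exp(−a(θ − b)))
logit = ln(0.2900/0.7100) = -0.8954
θ = b + logit/(a) = -0.6 + (-0.8954)/0.7000 = -1.8791

-1.88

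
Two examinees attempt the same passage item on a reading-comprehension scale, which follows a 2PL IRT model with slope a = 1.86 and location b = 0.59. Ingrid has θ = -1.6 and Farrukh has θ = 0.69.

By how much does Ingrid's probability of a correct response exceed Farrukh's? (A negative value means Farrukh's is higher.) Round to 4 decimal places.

-0.5296

P(θ) = 1 / (1 + exp(−a(θ − b)))
P(Ingrid) = 0.0167  [exponent -4.0734]
P(Farrukh) = 0.5464  [exponent 0.1860]
Difference = 0.0167 − 0.5464 = -0.5296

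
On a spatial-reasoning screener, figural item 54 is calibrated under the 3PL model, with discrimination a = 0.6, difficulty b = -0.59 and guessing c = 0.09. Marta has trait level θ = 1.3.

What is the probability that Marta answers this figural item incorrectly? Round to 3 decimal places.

P(θ) = c + (1 − c) · 1 / (1 + exp(−a(θ − b)))
Exponent: 0.6 × (1.3 − (-0.59)) = 1.1340
1/(1 + e^{-1.1340}) = 0.7566
P = 0.09 + 0.91 × 0.7566 = 0.7785
P(incorrect) = 1 − 0.7785 = 0.2215

0.222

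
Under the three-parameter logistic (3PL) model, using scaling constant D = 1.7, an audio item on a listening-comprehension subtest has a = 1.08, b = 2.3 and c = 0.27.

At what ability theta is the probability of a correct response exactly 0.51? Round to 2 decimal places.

1.91

P(theta) = c + (1 − c) · 1 / (1 + exp(−D·a(theta − b)))
Remove guessing floor: (0.51 − 0.27)/(1 − 0.27) = 0.3288
logit = ln(0.3288/0.6712) = -0.7138
theta = b + logit/(1.7·a) = 2.3 + (-0.7138)/1.8360 = 1.9112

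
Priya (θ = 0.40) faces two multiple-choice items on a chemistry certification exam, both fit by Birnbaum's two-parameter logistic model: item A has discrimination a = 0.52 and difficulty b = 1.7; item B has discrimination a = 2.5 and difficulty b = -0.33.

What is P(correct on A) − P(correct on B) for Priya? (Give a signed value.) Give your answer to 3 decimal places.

-0.524

P(θ) = 1 / (1 + exp(−a(θ − b)))
P_A = 0.3372
P_B = 0.8612
P_A − P_B = -0.5240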